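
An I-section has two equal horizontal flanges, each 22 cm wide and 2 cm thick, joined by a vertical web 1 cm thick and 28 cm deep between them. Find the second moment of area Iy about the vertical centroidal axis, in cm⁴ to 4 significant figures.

Iy ≈ 3552 cm⁴

Decompose the section into non-overlapping parts with the origin at the bottom-left of its bounding rectangle.
Bottom flange: 22 × 2, A = 44 cm², x = 11 cm, Ī = 1774.67 cm⁴.
Web: 1 × 28, A = 28 cm², x = 11 cm, Ī = 2.33333 cm⁴.
Top flange: 22 × 2, A = 44 cm², x = 11 cm, Ī = 1774.67 cm⁴.
By symmetry the centroid is at mid-width, x̄ = 11 cm.
All pieces are centred on the vertical centroidal axis, so I = ΣĪ = 3551.67 cm⁴.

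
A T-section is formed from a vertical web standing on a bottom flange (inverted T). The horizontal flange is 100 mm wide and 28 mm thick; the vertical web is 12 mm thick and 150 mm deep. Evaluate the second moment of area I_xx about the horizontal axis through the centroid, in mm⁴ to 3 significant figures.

Decompose the section into non-overlapping parts with the origin at the bottom-left of its bounding rectangle.
Flange: 100 × 28, A = 2 800 mm², y = 14 mm, Ī = 182 933 mm⁴.
Web: 12 × 150, A = 1 800 mm², y = 103 mm, Ī = 3 375 000 mm⁴.
Centroid: ȳ = ΣA·y / ΣA = 48.826 mm.
Transfer each piece to the horizontal axis through the centroid using Ī + A·d² with d = y − 48.826:
  flange: d = -34.826 mm → contributes +3 578 931 mm⁴
  web: d = 54.174 mm → contributes +8 657 663 mm⁴
Total I = 12 236 594 mm⁴.

I_xx ≈ 1.22 × 10⁷ mm⁴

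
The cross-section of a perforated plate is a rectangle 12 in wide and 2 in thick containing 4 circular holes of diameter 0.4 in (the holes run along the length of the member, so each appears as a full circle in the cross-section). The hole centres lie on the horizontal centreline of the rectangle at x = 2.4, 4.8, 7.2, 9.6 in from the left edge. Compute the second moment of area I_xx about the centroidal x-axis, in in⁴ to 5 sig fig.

Split into non-overlapping primitives; take the origin at the lower-left of the bounding box.
Plate: 12 × 2, A = 24 in², y = 1 in, Ī = 8 in⁴.
Hole 1 (subtracted): ⌀0.4, A = 0.1256637 in², y = 1 in, Ī = 0.001256637 in⁴.
Hole 2 (subtracted): ⌀0.4, A = 0.1256637 in², y = 1 in, Ī = 0.001256637 in⁴.
Hole 3 (subtracted): ⌀0.4, A = 0.1256637 in², y = 1 in, Ī = 0.001256637 in⁴.
Hole 4 (subtracted): ⌀0.4, A = 0.1256637 in², y = 1 in, Ī = 0.001256637 in⁴.
By symmetry the centroid is at mid-height, ȳ = 1 in.
All pieces are centred on the centroidal x-axis, so I = ΣĪ (holes subtracted) = 7.994973 in⁴.

I_xx ≈ 7.9950 in⁴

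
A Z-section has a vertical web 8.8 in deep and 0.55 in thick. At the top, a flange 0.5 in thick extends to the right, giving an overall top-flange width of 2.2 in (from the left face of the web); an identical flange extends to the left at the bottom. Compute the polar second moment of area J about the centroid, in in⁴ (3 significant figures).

J ≈ 62.2 in⁴

Treat the section as a set of non-overlapping primitives; coordinates are from the bounding-box lower-left.
Web: 0.55 × 8.8, A = 4.84 in², y = 4.4 in, Ī = 31.234 in⁴.
Top flange (beyond web): 1.65 × 0.5, A = 0.825 in², y = 8.55 in, Ī = 0.017188 in⁴.
Bottom flange (beyond web): 1.65 × 0.5, A = 0.825 in², y = 0.25 in, Ī = 0.017188 in⁴.
Centroid: ȳ = ΣA·y / ΣA = 4.4 in.
Transfer each piece to the centroidal x-axis using Ī + A·d² with d = y − 4.4:
  web: d = 0 in → contributes +31.234 in⁴
  top flange (beyond web): d = 4.15 in → contributes +14.226 in⁴
  bottom flange (beyond web): d = -4.15 in → contributes +14.226 in⁴
Total I = 59.686 in⁴.
For the y-axis: x̄ = 1.925 in.
Repeating about the centroidal y-axis gives I_y = 2.4929 in⁴.
Polar second moment: J = I_x + I_y = 62.178 in⁴.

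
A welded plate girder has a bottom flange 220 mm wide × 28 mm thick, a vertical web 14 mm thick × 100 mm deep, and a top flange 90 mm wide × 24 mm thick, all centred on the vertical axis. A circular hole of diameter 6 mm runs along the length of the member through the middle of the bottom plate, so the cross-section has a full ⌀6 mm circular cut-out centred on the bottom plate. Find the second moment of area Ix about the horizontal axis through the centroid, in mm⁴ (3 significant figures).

Decompose the section into non-overlapping parts with the origin at the bottom-left of its bounding rectangle.
Bottom plate: 220 × 28, A = 6 160 mm², y = 14 mm, Ī = 402 453 mm⁴.
Web plate: 14 × 100, A = 1 400 mm², y = 78 mm, Ī = 1 166 667 mm⁴.
Top plate: 90 × 24, A = 2 160 mm², y = 140 mm, Ī = 103 680 mm⁴.
Hole (subtracted): ⌀6, A = 28.274 mm², y = 14 mm, Ī = 63.617 mm⁴.
Centroid: ȳ = ΣA·y / ΣA = 51.327 mm.
Transfer each piece to the horizontal axis through the centroid using Ī + A·d² with d = y − 51.327:
  bottom plate: d = -37.327 mm → contributes +8 985 067 mm⁴
  web plate: d = 26.673 mm → contributes +2 162 719 mm⁴
  top plate: d = 88.673 mm → contributes +17 087 666 mm⁴
  hole: d = -37.327 mm → contributes −39 458 mm⁴
Total I = 28 195 994 mm⁴.

Ix ≈ 2.82 × 10⁷ mm⁴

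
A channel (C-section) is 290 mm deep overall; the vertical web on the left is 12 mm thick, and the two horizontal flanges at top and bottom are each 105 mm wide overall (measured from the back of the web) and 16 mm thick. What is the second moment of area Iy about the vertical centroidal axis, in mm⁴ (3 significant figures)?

Iy ≈ 6.61 × 10⁶ mm⁴

Decompose the section into non-overlapping parts with the origin at the bottom-left of its bounding rectangle.
Web: 12 × 290, A = 3 480 mm², x = 6 mm, Ī = 41 760 mm⁴.
Top flange (beyond web): 93 × 16, A = 1 488 mm², x = 58.5 mm, Ī = 1 072 476 mm⁴.
Bottom flange (beyond web): 93 × 16, A = 1 488 mm², x = 58.5 mm, Ī = 1 072 476 mm⁴.
Centroid: x̄ = ΣA·x / ΣA = 30.201 mm.
Transfer each piece to the vertical centroidal axis using Ī + A·d² with d = x − 30.201:
  web: d = -24.201 mm → contributes +2 079 912 mm⁴
  top flange (beyond web): d = 28.299 mm → contributes +2 264 138 mm⁴
  bottom flange (beyond web): d = 28.299 mm → contributes +2 264 138 mm⁴
Total I = 6 608 188 mm⁴.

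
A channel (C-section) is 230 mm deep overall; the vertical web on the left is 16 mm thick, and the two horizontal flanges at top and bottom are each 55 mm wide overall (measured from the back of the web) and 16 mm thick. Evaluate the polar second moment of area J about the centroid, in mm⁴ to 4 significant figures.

Break the section into simple shapes (no overlaps), measuring from the bottom-left corner of the bounding box.
Web: 16 × 230, A = 3 680 mm², y = 115 mm, Ī = 16 222 667 mm⁴.
Top flange (beyond web): 39 × 16, A = 624 mm², y = 222 mm, Ī = 13 312 mm⁴.
Bottom flange (beyond web): 39 × 16, A = 624 mm², y = 8 mm, Ī = 13 312 mm⁴.
By symmetry the centroid is at mid-height, ȳ = 115 mm.
Transfer each piece to the centroidal x-axis using Ī + A·d² with d = y − 115:
  web: d = 0 mm → contributes +16 222 667 mm⁴
  top flange (beyond web): d = 107 mm → contributes +7 157 488 mm⁴
  bottom flange (beyond web): d = -107 mm → contributes +7 157 488 mm⁴
Total I = 30 537 643 mm⁴.
For the y-axis: x̄ = 14.9643 mm.
Repeating about the centroidal y-axis gives I_y = 941 476 mm⁴.
Polar second moment: J = I_x + I_y = 31 479 119 mm⁴.

J ≈ 3.148 × 10⁷ mm⁴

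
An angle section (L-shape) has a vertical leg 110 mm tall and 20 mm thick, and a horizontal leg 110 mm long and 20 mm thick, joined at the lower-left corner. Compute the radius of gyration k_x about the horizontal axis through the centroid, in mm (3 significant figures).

k_x ≈ 32.7 mm

Treat the section as a set of non-overlapping primitives; coordinates are from the bounding-box lower-left.
Vertical leg: 20 × 110, A = 2 200 mm², y = 55 mm, Ī = 2 218 333 mm⁴.
Horizontal leg (remainder): 90 × 20, A = 1 800 mm², y = 10 mm, Ī = 60 000 mm⁴.
Centroid: ȳ = ΣA·y / ΣA = 34.75 mm.
Transfer each piece to the horizontal axis through the centroid using Ī + A·d² with d = y − 34.75:
  vertical leg: d = 20.25 mm → contributes +3 120 471 mm⁴
  horizontal leg (remainder): d = -24.75 mm → contributes +1 162 613 mm⁴
Total I = 4 283 083 mm⁴.
Radius of gyration: k = √(I/A) = √(4 283 083 / 4 000) = 32.723 mm.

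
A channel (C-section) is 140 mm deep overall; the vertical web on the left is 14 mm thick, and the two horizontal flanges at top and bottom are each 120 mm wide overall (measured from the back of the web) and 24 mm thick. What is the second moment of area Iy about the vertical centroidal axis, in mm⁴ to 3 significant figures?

Decompose the section into non-overlapping parts with the origin at the bottom-left of its bounding rectangle.
Web: 14 × 140, A = 1 960 mm², x = 7 mm, Ī = 32 013 mm⁴.
Top flange (beyond web): 106 × 24, A = 2 544 mm², x = 67 mm, Ī = 2 382 032 mm⁴.
Bottom flange (beyond web): 106 × 24, A = 2 544 mm², x = 67 mm, Ī = 2 382 032 mm⁴.
Centroid: x̄ = ΣA·x / ΣA = 50.314 mm.
Transfer each piece to the vertical centroidal axis using Ī + A·d² with d = x − 50.314:
  web: d = -43.314 mm → contributes +3 709 245 mm⁴
  top flange (beyond web): d = 16.686 mm → contributes +3 090 304 mm⁴
  bottom flange (beyond web): d = 16.686 mm → contributes +3 090 304 mm⁴
Total I = 9 889 853 mm⁴.

Iy ≈ 9.89 × 10⁶ mm⁴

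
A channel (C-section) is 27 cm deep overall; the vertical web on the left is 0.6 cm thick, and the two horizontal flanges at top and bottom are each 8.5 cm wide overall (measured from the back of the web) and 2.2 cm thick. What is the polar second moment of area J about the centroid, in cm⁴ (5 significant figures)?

Decompose the section into non-overlapping parts with the origin at the bottom-left of its bounding rectangle.
Web: 0.6 × 27, A = 16.2 cm², y = 13.5 cm, Ī = 984.15 cm⁴.
Top flange (beyond web): 7.9 × 2.2, A = 17.38 cm², y = 25.9 cm, Ī = 7.009933 cm⁴.
Bottom flange (beyond web): 7.9 × 2.2, A = 17.38 cm², y = 1.1 cm, Ī = 7.009933 cm⁴.
By symmetry the centroid is at mid-height, ȳ = 13.5 cm.
Transfer each piece to the centroidal x-axis using Ī + A·d² with d = y − 13.5:
  web: d = 0 cm → contributes +984.15 cm⁴
  top flange (beyond web): d = 12.4 cm → contributes +2679.359 cm⁴
  bottom flange (beyond web): d = -12.4 cm → contributes +2679.359 cm⁴
Total I = 6342.867 cm⁴.
For the y-axis: x̄ = 3.19894 cm.
Repeating about the centroidal y-axis gives I_y = 380.859 cm⁴.
Polar second moment: J = I_x + I_y = 6723.726 cm⁴.

J ≈ 6723.7 cm⁴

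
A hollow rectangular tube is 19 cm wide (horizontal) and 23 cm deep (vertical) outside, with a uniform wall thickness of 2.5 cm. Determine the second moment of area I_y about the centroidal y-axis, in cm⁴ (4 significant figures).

I_y ≈ 9030 cm⁴

Decompose the section into non-overlapping parts with the origin at the bottom-left of its bounding rectangle.
Outer rectangle: 19 × 23, A = 437 cm², x = 9.5 cm, Ī = 13146.4 cm⁴.
Inner void (subtracted): 14 × 18, A = 252 cm², x = 9.5 cm, Ī = 4 116 cm⁴.
By symmetry the centroid is at mid-width, x̄ = 9.5 cm.
All pieces are centred on the centroidal y-axis, so I = ΣĪ (holes subtracted) = 9030.42 cm⁴.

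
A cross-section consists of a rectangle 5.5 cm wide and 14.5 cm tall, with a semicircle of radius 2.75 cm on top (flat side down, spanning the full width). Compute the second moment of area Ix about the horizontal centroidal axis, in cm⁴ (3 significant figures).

Break the section into simple shapes (no overlaps), measuring from the bottom-left corner of the bounding box.
Rectangular body: 5.5 × 14.5, A = 79.75 cm², y = 7.25 cm, Ī = 1397.3 cm⁴.
Semicircular cap: semicircle r = 2.75, A = 11.879 cm², y = 15.667 cm, Ī = 6.2772 cm⁴.
Centroid: ȳ = ΣA·y / ΣA = 8.3412 cm.
Transfer each piece to the horizontal centroidal axis using Ī + A·d² with d = y − 8.3412:
  rectangular body: d = -1.0912 cm → contributes +1492.3 cm⁴
  semicircular cap: d = 7.3259 cm → contributes +643.82 cm⁴
Total I = 2136.1 cm⁴.

Ix ≈ 2140 cm⁴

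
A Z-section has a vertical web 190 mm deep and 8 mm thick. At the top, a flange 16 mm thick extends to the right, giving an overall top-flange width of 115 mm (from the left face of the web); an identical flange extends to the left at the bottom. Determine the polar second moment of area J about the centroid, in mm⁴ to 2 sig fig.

J ≈ 4.5 × 10⁷ mm⁴

Decompose the section into non-overlapping parts with the origin at the bottom-left of its bounding rectangle.
Web: 8 × 190, A = 1 520 mm², y = 95 mm, Ī = 4 572 667 mm⁴.
Top flange (beyond web): 107 × 16, A = 1 712 mm², y = 182 mm, Ī = 36 523 mm⁴.
Bottom flange (beyond web): 107 × 16, A = 1 712 mm², y = 8 mm, Ī = 36 523 mm⁴.
Centroid: ȳ = ΣA·y / ΣA = 95 mm.
Transfer each piece to the centroidal x-axis using Ī + A·d² with d = y − 95:
  web: d = 0 mm → contributes +4 572 667 mm⁴
  top flange (beyond web): d = 87 mm → contributes +12 994 651 mm⁴
  bottom flange (beyond web): d = -87 mm → contributes +12 994 651 mm⁴
Total I = 30 561 968 mm⁴.
For the y-axis: x̄ = 111 mm.
Repeating about the centroidal y-axis gives I_y = 14 595 488 mm⁴.
Polar second moment: J = I_x + I_y = 45 157 456 mm⁴.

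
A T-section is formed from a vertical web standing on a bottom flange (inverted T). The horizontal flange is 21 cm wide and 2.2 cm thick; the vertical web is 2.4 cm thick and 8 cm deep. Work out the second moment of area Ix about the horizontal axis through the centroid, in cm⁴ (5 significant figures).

Break the section into simple shapes (no overlaps), measuring from the bottom-left corner of the bounding box.
Flange: 21 × 2.2, A = 46.2 cm², y = 1.1 cm, Ī = 18.634 cm⁴.
Web: 2.4 × 8, A = 19.2 cm², y = 6.2 cm, Ī = 102.4 cm⁴.
Centroid: ȳ = ΣA·y / ΣA = 2.597248 cm.
Transfer each piece to the horizontal axis through the centroid using Ī + A·d² with d = y − 2.597248:
  flange: d = -1.497248 cm → contributes +122.2029 cm⁴
  web: d = 3.602752 cm → contributes +351.6126 cm⁴
Total I = 473.8155 cm⁴.

Ix ≈ 473.82 cm⁴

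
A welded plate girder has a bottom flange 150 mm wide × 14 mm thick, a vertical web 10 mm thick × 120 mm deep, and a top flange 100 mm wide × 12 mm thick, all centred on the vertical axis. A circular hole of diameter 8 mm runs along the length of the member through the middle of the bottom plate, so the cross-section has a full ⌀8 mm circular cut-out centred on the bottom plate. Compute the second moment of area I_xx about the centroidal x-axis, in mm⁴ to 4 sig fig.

I_xx ≈ 1.516 × 10⁷ mm⁴

Treat the section as a set of non-overlapping primitives; coordinates are from the bounding-box lower-left.
Bottom plate: 150 × 14, A = 2 100 mm², y = 7 mm, Ī = 34 300 mm⁴.
Web plate: 10 × 120, A = 1 200 mm², y = 74 mm, Ī = 1 440 000 mm⁴.
Top plate: 100 × 12, A = 1 200 mm², y = 140 mm, Ī = 14 400 mm⁴.
Hole (subtracted): ⌀8, A = 50.2655 mm², y = 7 mm, Ī = 201.062 mm⁴.
Centroid: ȳ = ΣA·y / ΣA = 60.9358 mm.
Transfer each piece to the centroidal x-axis using Ī + A·d² with d = y − 60.9358:
  bottom plate: d = -53.9358 mm → contributes +6 143 349 mm⁴
  web plate: d = 13.0642 mm → contributes +1 644 808 mm⁴
  top plate: d = 79.0642 mm → contributes +7 515 777 mm⁴
  hole: d = -53.9358 mm → contributes −146 427 mm⁴
Total I = 15 157 506 mm⁴.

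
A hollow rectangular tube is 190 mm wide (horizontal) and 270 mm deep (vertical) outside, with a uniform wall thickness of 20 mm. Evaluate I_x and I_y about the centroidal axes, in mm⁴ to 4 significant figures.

Decompose the section into non-overlapping parts with the origin at the bottom-left of its bounding rectangle.
Outer rectangle: 190 × 270, A = 51 300 mm², y = 135 mm, Ī = 311 647 500 mm⁴.
Inner void (subtracted): 150 × 230, A = 34 500 mm², y = 135 mm, Ī = 152 087 500 mm⁴.
By symmetry the centroid is at mid-height, ȳ = 135 mm.
All pieces are centred on the centroidal x-axis, so I = ΣĪ (holes subtracted) = 159 560 000 mm⁴.
Repeating about the centroidal y-axis gives I_y = 89 640 000 mm⁴.

I_x ≈ 1.596 × 10⁸ mm⁴, I_y ≈ 8.964 × 10⁷ mm⁴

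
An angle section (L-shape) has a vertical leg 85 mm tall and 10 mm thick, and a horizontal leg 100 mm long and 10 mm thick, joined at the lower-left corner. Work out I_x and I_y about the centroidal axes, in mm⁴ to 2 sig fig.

I_x ≈ 1.1 × 10⁶ mm⁴, I_y ≈ 1.7 × 10⁶ mm⁴

Treat the section as a set of non-overlapping primitives; coordinates are from the bounding-box lower-left.
Vertical leg: 10 × 85, A = 850 mm², y = 42.5 mm, Ī = 511 771 mm⁴.
Horizontal leg (remainder): 90 × 10, A = 900 mm², y = 5 mm, Ī = 7 500 mm⁴.
Centroid: ȳ = ΣA·y / ΣA = 23.21 mm.
Transfer each piece to the centroidal x-axis using Ī + A·d² with d = y − 23.21:
  vertical leg: d = 19.29 mm → contributes +827 919 mm⁴
  horizontal leg (remainder): d = -18.21 mm → contributes +306 084 mm⁴
Total I = 1 134 003 mm⁴.
For the y-axis: x̄ = 30.71 mm.
Repeating about the centroidal y-axis gives I_y = 1 707 440 mm⁴.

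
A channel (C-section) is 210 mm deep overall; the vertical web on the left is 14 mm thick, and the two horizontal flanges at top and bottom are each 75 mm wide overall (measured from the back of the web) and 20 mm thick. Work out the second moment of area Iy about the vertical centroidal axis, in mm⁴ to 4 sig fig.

Decompose the section into non-overlapping parts with the origin at the bottom-left of its bounding rectangle.
Web: 14 × 210, A = 2 940 mm², x = 7 mm, Ī = 48 020 mm⁴.
Top flange (beyond web): 61 × 20, A = 1 220 mm², x = 44.5 mm, Ī = 378 302 mm⁴.
Bottom flange (beyond web): 61 × 20, A = 1 220 mm², x = 44.5 mm, Ī = 378 302 mm⁴.
Centroid: x̄ = ΣA·x / ΣA = 24.0074 mm.
Transfer each piece to the vertical centroidal axis using Ī + A·d² with d = x − 24.0074:
  web: d = -17.0074 mm → contributes +898 423 mm⁴
  top flange (beyond web): d = 20.4926 mm → contributes +890 635 mm⁴
  bottom flange (beyond web): d = 20.4926 mm → contributes +890 635 mm⁴
Total I = 2 679 693 mm⁴.

Iy ≈ 2.680 × 10⁶ mm⁴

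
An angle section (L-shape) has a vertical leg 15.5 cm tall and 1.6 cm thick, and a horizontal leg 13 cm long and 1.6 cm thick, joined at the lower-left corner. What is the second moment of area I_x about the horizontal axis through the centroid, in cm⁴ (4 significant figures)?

I_x ≈ 1008 cm⁴

Treat the section as a set of non-overlapping primitives; coordinates are from the bounding-box lower-left.
Vertical leg: 1.6 × 15.5, A = 24.8 cm², y = 7.75 cm, Ī = 496.517 cm⁴.
Horizontal leg (remainder): 11.4 × 1.6, A = 18.24 cm², y = 0.8 cm, Ī = 3.8912 cm⁴.
Centroid: ȳ = ΣA·y / ΣA = 4.80465 cm.
Transfer each piece to the horizontal axis through the centroid using Ī + A·d² with d = y − 4.80465:
  vertical leg: d = 2.94535 cm → contributes +711.659 cm⁴
  horizontal leg (remainder): d = -4.00465 cm → contributes +296.41 cm⁴
Total I = 1008.07 cm⁴.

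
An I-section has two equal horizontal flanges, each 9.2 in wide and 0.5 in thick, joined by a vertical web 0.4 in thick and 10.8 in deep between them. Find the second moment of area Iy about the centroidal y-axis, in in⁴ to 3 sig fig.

Iy ≈ 64.9 in⁴

Split into non-overlapping primitives; take the origin at the lower-left of the bounding box.
Bottom flange: 9.2 × 0.5, A = 4.6 in², x = 4.6 in, Ī = 32.445 in⁴.
Web: 0.4 × 10.8, A = 4.32 in², x = 4.6 in, Ī = 0.0576 in⁴.
Top flange: 9.2 × 0.5, A = 4.6 in², x = 4.6 in, Ī = 32.445 in⁴.
By symmetry the centroid is at mid-width, x̄ = 4.6 in.
All pieces are centred on the centroidal y-axis, so I = ΣĪ = 64.948 in⁴.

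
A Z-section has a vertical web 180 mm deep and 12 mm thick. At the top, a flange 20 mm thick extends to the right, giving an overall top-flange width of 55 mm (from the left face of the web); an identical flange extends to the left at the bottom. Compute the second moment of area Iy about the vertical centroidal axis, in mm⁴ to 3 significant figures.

Iy ≈ 1.59 × 10⁶ mm⁴

Decompose the section into non-overlapping parts with the origin at the bottom-left of its bounding rectangle.
Web: 12 × 180, A = 2 160 mm², x = 49 mm, Ī = 25 920 mm⁴.
Top flange (beyond web): 43 × 20, A = 860 mm², x = 76.5 mm, Ī = 132 512 mm⁴.
Bottom flange (beyond web): 43 × 20, A = 860 mm², x = 21.5 mm, Ī = 132 512 mm⁴.
Centroid: x̄ = ΣA·x / ΣA = 49 mm.
Transfer each piece to the vertical centroidal axis using Ī + A·d² with d = x − 49:
  web: d = 0 mm → contributes +25 920 mm⁴
  top flange (beyond web): d = 27.5 mm → contributes +782 887 mm⁴
  bottom flange (beyond web): d = -27.5 mm → contributes +782 887 mm⁴
Total I = 1 591 693 mm⁴.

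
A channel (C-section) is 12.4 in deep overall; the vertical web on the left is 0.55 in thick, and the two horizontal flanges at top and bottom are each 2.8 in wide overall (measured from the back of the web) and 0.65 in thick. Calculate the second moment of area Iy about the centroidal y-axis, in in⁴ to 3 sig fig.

Treat the section as a set of non-overlapping primitives; coordinates are from the bounding-box lower-left.
Web: 0.55 × 12.4, A = 6.82 in², x = 0.275 in, Ī = 0.17192 in⁴.
Top flange (beyond web): 2.25 × 0.65, A = 1.4625 in², x = 1.675 in, Ī = 0.61699 in⁴.
Bottom flange (beyond web): 2.25 × 0.65, A = 1.4625 in², x = 1.675 in, Ī = 0.61699 in⁴.
Centroid: x̄ = ΣA·x / ΣA = 0.69522 in.
Transfer each piece to the centroidal y-axis using Ī + A·d² with d = x − 0.69522:
  web: d = -0.42022 in → contributes +1.3762 in⁴
  top flange (beyond web): d = 0.97978 in → contributes +2.021 in⁴
  bottom flange (beyond web): d = 0.97978 in → contributes +2.021 in⁴
Total I = 5.4181 in⁴.

Iy ≈ 5.42 in⁴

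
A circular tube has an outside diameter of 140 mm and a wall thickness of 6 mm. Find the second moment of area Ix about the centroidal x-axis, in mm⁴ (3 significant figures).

Treat the section as a set of non-overlapping primitives; coordinates are from the bounding-box lower-left.
Outer circle: ⌀140, A = 15 394 mm², y = 70 mm, Ī = 18 857 410 mm⁴.
Bore (subtracted): ⌀128, A = 12 868 mm², y = 70 mm, Ī = 13 176 795 mm⁴.
By symmetry the centroid is at mid-height, ȳ = 70 mm.
All pieces are centred on the centroidal x-axis, so I = ΣĪ (holes subtracted) = 5 680 615 mm⁴.

Ix ≈ 5.68 × 10⁶ mm⁴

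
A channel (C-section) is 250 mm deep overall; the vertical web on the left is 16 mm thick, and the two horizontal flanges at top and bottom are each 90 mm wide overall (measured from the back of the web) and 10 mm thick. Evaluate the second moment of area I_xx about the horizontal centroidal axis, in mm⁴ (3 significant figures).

Treat the section as a set of non-overlapping primitives; coordinates are from the bounding-box lower-left.
Web: 16 × 250, A = 4 000 mm², y = 125 mm, Ī = 20 833 333 mm⁴.
Top flange (beyond web): 74 × 10, A = 740 mm², y = 245 mm, Ī = 6166.7 mm⁴.
Bottom flange (beyond web): 74 × 10, A = 740 mm², y = 5 mm, Ī = 6166.7 mm⁴.
By symmetry the centroid is at mid-height, ȳ = 125 mm.
Transfer each piece to the horizontal centroidal axis using Ī + A·d² with d = y − 125:
  web: d = 0 mm → contributes +20 833 333 mm⁴
  top flange (beyond web): d = 120 mm → contributes +10 662 167 mm⁴
  bottom flange (beyond web): d = -120 mm → contributes +10 662 167 mm⁴
Total I = 42 157 667 mm⁴.

I_xx ≈ 4.22 × 10⁷ mm⁴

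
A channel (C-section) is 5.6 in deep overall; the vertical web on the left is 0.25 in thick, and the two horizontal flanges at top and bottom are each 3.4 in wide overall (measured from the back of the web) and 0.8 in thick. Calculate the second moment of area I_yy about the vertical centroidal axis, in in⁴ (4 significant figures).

Treat the section as a set of non-overlapping primitives; coordinates are from the bounding-box lower-left.
Web: 0.25 × 5.6, A = 1.4 in², x = 0.125 in, Ī = 0.00729167 in⁴.
Top flange (beyond web): 3.15 × 0.8, A = 2.52 in², x = 1.825 in, Ī = 2.08373 in⁴.
Bottom flange (beyond web): 3.15 × 0.8, A = 2.52 in², x = 1.825 in, Ī = 2.08373 in⁴.
Centroid: x̄ = ΣA·x / ΣA = 1.45543 in.
Transfer each piece to the vertical centroidal axis using Ī + A·d² with d = x − 1.45543:
  web: d = -1.33043 in → contributes +2.48537 in⁴
  top flange (beyond web): d = 0.369565 in → contributes +2.4279 in⁴
  bottom flange (beyond web): d = 0.369565 in → contributes +2.4279 in⁴
Total I = 7.34118 in⁴.

I_yy ≈ 7.341 in⁴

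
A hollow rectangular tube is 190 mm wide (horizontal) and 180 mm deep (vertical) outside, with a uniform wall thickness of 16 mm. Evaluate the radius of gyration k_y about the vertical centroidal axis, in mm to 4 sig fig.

Treat the section as a set of non-overlapping primitives; coordinates are from the bounding-box lower-left.
Outer rectangle: 190 × 180, A = 34 200 mm², x = 95 mm, Ī = 102 885 000 mm⁴.
Inner void (subtracted): 158 × 148, A = 23 384 mm², x = 95 mm, Ī = 48 646 515 mm⁴.
By symmetry the centroid is at mid-width, x̄ = 95 mm.
All pieces are centred on the vertical centroidal axis, so I = ΣĪ (holes subtracted) = 54 238 485 mm⁴.
Radius of gyration: k = √(I/A) = √(54 238 485 / 10 816) = 70.8142 mm.

k_y ≈ 70.81 mm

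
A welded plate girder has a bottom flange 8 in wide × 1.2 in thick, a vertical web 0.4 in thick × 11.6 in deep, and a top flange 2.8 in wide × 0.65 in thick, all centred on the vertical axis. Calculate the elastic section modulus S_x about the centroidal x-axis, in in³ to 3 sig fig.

Treat the section as a set of non-overlapping primitives; coordinates are from the bounding-box lower-left.
Bottom plate: 8 × 1.2, A = 9.6 in², y = 0.6 in, Ī = 1.152 in⁴.
Web plate: 0.4 × 11.6, A = 4.64 in², y = 7 in, Ī = 52.03 in⁴.
Top plate: 2.8 × 0.65, A = 1.82 in², y = 13.125 in, Ī = 0.064079 in⁴.
Centroid: ȳ = ΣA·y / ΣA = 3.8685 in.
Transfer each piece to the centroidal x-axis using Ī + A·d² with d = y − 3.8685:
  bottom plate: d = -3.2685 in → contributes +103.71 in⁴
  web plate: d = 3.1315 in → contributes +97.532 in⁴
  top plate: d = 9.2565 in → contributes +156.01 in⁴
Total I = 357.25 in⁴.
Extreme fibre distance c = 9.5815 in; S = I/c = 37.285 in³.

S_x ≈ 37.3 in³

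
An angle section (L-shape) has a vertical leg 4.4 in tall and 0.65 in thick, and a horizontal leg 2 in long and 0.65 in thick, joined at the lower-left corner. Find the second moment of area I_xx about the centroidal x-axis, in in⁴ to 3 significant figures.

I_xx ≈ 7.01 in⁴

Treat the section as a set of non-overlapping primitives; coordinates are from the bounding-box lower-left.
Vertical leg: 0.65 × 4.4, A = 2.86 in², y = 2.2 in, Ī = 4.6141 in⁴.
Horizontal leg (remainder): 1.35 × 0.65, A = 0.8775 in², y = 0.325 in, Ī = 0.030895 in⁴.
Centroid: ȳ = ΣA·y / ΣA = 1.7598 in.
Transfer each piece to the centroidal x-axis using Ī + A·d² with d = y − 1.7598:
  vertical leg: d = 0.44022 in → contributes +5.1684 in⁴
  horizontal leg (remainder): d = -1.4348 in → contributes +1.8373 in⁴
Total I = 7.0057 in⁴.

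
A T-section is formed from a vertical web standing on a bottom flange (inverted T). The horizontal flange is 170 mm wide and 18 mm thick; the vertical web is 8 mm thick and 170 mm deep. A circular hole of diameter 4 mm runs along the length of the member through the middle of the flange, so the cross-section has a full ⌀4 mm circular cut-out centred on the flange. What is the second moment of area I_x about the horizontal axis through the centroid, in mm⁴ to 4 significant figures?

Treat the section as a set of non-overlapping primitives; coordinates are from the bounding-box lower-left.
Flange: 170 × 18, A = 3 060 mm², y = 9 mm, Ī = 82 620 mm⁴.
Web: 8 × 170, A = 1 360 mm², y = 103 mm, Ī = 3 275 333 mm⁴.
Hole (subtracted): ⌀4, A = 12.5664 mm², y = 9 mm, Ī = 12.5664 mm⁴.
Centroid: ȳ = ΣA·y / ΣA = 38.0055 mm.
Transfer each piece to the horizontal axis through the centroid using Ī + A·d² with d = y − 38.0055:
  flange: d = -29.0055 mm → contributes +2 657 064 mm⁴
  web: d = 64.9945 mm → contributes +9 020 354 mm⁴
  hole: d = -29.0055 mm → contributes −10584.9 mm⁴
Total I = 11 666 832 mm⁴.

I_x ≈ 1.167 × 10⁷ mm⁴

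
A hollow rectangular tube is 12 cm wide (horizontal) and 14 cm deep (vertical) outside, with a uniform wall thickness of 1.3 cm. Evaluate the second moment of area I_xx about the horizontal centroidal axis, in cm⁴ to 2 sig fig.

Treat the section as a set of non-overlapping primitives; coordinates are from the bounding-box lower-left.
Outer rectangle: 12 × 14, A = 168 cm², y = 7 cm, Ī = 2 744 cm⁴.
Inner void (subtracted): 9.4 × 11.4, A = 107.2 cm², y = 7 cm, Ī = 1 161 cm⁴.
By symmetry the centroid is at mid-height, ȳ = 7 cm.
All pieces are centred on the horizontal centroidal axis, so I = ΣĪ (holes subtracted) = 1 583 cm⁴.

I_xx ≈ 1600 cm⁴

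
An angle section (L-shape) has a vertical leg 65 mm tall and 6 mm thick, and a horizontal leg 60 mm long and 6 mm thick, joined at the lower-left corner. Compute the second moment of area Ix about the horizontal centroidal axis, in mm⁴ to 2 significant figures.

Ix ≈ 2.9 × 10⁵ mm⁴

Break the section into simple shapes (no overlaps), measuring from the bottom-left corner of the bounding box.
Vertical leg: 6 × 65, A = 390 mm², y = 32.5 mm, Ī = 137 313 mm⁴.
Horizontal leg (remainder): 54 × 6, A = 324 mm², y = 3 mm, Ī = 972 mm⁴.
Centroid: ȳ = ΣA·y / ΣA = 19.11 mm.
Transfer each piece to the horizontal centroidal axis using Ī + A·d² with d = y − 19.11:
  vertical leg: d = 13.39 mm → contributes +207 200 mm⁴
  horizontal leg (remainder): d = -16.11 mm → contributes +85 096 mm⁴
Total I = 292 297 mm⁴.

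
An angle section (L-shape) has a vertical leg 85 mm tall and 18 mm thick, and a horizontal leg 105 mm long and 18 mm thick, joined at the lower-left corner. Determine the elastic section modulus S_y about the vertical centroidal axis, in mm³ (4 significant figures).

S_y ≈ 4.553 × 10⁴ mm³

Treat the section as a set of non-overlapping primitives; coordinates are from the bounding-box lower-left.
Vertical leg: 18 × 85, A = 1 530 mm², x = 9 mm, Ī = 41 310 mm⁴.
Horizontal leg (remainder): 87 × 18, A = 1 566 mm², x = 61.5 mm, Ī = 987 755 mm⁴.
Centroid: x̄ = ΣA·x / ΣA = 35.5552 mm.
Transfer each piece to the vertical centroidal axis using Ī + A·d² with d = x − 35.5552:
  vertical leg: d = -26.5552 mm → contributes +1 120 236 mm⁴
  horizontal leg (remainder): d = 25.9448 mm → contributes +2 041 878 mm⁴
Total I = 3 162 114 mm⁴.
Extreme fibre distance c = 69.4448 mm; S = I/c = 45534.2 mm³.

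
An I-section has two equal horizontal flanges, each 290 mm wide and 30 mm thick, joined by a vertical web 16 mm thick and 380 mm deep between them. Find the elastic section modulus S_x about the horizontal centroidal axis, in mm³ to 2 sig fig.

S_x ≈ 3.7 × 10⁶ mm³

Treat the section as a set of non-overlapping primitives; coordinates are from the bounding-box lower-left.
Bottom flange: 290 × 30, A = 8 700 mm², y = 15 mm, Ī = 652 500 mm⁴.
Web: 16 × 380, A = 6 080 mm², y = 220 mm, Ī = 73 162 667 mm⁴.
Top flange: 290 × 30, A = 8 700 mm², y = 425 mm, Ī = 652 500 mm⁴.
By symmetry the centroid is at mid-height, ȳ = 220 mm.
Transfer each piece to the horizontal centroidal axis using Ī + A·d² with d = y − 220:
  bottom flange: d = -205 mm → contributes +366 270 000 mm⁴
  web: d = 0 mm → contributes +73 162 667 mm⁴
  top flange: d = 205 mm → contributes +366 270 000 mm⁴
Total I = 805 702 667 mm⁴.
Extreme fibre distance c = 220 mm; S = I/c = 3 662 285 mm³.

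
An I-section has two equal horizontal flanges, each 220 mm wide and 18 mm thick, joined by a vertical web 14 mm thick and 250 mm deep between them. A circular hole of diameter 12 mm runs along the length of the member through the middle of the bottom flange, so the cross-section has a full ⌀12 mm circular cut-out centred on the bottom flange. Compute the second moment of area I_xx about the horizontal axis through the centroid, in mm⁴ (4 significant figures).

I_xx ≈ 1.586 × 10⁸ mm⁴

Decompose the section into non-overlapping parts with the origin at the bottom-left of its bounding rectangle.
Bottom flange: 220 × 18, A = 3 960 mm², y = 9 mm, Ī = 106 920 mm⁴.
Web: 14 × 250, A = 3 500 mm², y = 143 mm, Ī = 18 229 167 mm⁴.
Top flange: 220 × 18, A = 3 960 mm², y = 277 mm, Ī = 106 920 mm⁴.
Hole (subtracted): ⌀12, A = 113.097 mm², y = 9 mm, Ī = 1017.88 mm⁴.
Centroid: ȳ = ΣA·y / ΣA = 144.34 mm.
Transfer each piece to the horizontal axis through the centroid using Ī + A·d² with d = y − 144.34:
  bottom flange: d = -135.34 mm → contributes +72 642 265 mm⁴
  web: d = -1.34034 mm → contributes +18 235 454 mm⁴
  top flange: d = 132.66 mm → contributes +69 797 323 mm⁴
  hole: d = -135.34 mm → contributes −2 072 622 mm⁴
Total I = 158 602 420 mm⁴.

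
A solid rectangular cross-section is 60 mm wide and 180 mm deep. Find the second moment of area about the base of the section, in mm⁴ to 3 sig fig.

The section: 60 × 180, A = 10 800 mm², y = 90 mm, Ī = 29 160 000 mm⁴.
Transfer it to the base of the section using Ī + A·d² with d = y − 0:
  the section: d = 90 mm → contributes +116 640 000 mm⁴
Total I = 116 640 000 mm⁴.

I_base ≈ 1.17 × 10⁸ mm⁴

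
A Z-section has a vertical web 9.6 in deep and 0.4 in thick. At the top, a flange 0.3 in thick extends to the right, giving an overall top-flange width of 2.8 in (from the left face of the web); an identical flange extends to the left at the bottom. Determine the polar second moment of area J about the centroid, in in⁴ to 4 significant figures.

J ≈ 64.20 in⁴

Treat the section as a set of non-overlapping primitives; coordinates are from the bounding-box lower-left.
Web: 0.4 × 9.6, A = 3.84 in², y = 4.8 in, Ī = 29.4912 in⁴.
Top flange (beyond web): 2.4 × 0.3, A = 0.72 in², y = 9.45 in, Ī = 0.0054 in⁴.
Bottom flange (beyond web): 2.4 × 0.3, A = 0.72 in², y = 0.15 in, Ī = 0.0054 in⁴.
Centroid: ȳ = ΣA·y / ΣA = 4.8 in.
Transfer each piece to the centroidal x-axis using Ī + A·d² with d = y − 4.8:
  web: d = 0 in → contributes +29.4912 in⁴
  top flange (beyond web): d = 4.65 in → contributes +15.5736 in⁴
  bottom flange (beyond web): d = -4.65 in → contributes +15.5736 in⁴
Total I = 60.6384 in⁴.
For the y-axis: x̄ = 2.6 in.
Repeating about the centroidal y-axis gives I_y = 3.5648 in⁴.
Polar second moment: J = I_x + I_y = 64.2032 in⁴.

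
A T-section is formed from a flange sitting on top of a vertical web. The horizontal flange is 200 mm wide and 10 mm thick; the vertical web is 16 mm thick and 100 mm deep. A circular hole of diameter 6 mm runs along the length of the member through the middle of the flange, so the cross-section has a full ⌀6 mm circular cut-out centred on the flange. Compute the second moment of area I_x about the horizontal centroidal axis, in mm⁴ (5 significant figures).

Decompose the section into non-overlapping parts with the origin at the bottom-left of its bounding rectangle.
Flange: 200 × 10, A = 2 000 mm², y = 105 mm, Ī = 16666.67 mm⁴.
Web: 16 × 100, A = 1 600 mm², y = 50 mm, Ī = 1 333 333 mm⁴.
Hole (subtracted): ⌀6, A = 28.27433 mm², y = 105 mm, Ī = 63.61725 mm⁴.
Centroid: ȳ = ΣA·y / ΣA = 80.36205 mm.
Transfer each piece to the horizontal centroidal axis using Ī + A·d² with d = y − 80.36205:
  flange: d = 24.63795 mm → contributes +1 230 724 mm⁴
  web: d = -30.36205 mm → contributes +2 808 300 mm⁴
  hole: d = 24.63795 mm → contributes −17226.95 mm⁴
Total I = 4 021 797 mm⁴.

I_x ≈ 4.0218 × 10⁶ mm⁴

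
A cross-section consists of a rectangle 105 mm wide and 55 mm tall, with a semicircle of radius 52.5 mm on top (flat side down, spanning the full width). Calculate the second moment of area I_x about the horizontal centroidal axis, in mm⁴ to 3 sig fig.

Decompose the section into non-overlapping parts with the origin at the bottom-left of its bounding rectangle.
Rectangular body: 105 × 55, A = 5 775 mm², y = 27.5 mm, Ī = 1 455 781 mm⁴.
Semicircular cap: semicircle r = 52.5, A = 4329.5 mm², y = 77.282 mm, Ī = 833 814 mm⁴.
Centroid: ȳ = ΣA·y / ΣA = 48.83 mm.
Transfer each piece to the horizontal centroidal axis using Ī + A·d² with d = y − 48.83:
  rectangular body: d = -21.33 mm → contributes +4 083 253 mm⁴
  semicircular cap: d = 28.452 mm → contributes +4 338 519 mm⁴
Total I = 8 421 772 mm⁴.

I_x ≈ 8.42 × 10⁶ mm⁴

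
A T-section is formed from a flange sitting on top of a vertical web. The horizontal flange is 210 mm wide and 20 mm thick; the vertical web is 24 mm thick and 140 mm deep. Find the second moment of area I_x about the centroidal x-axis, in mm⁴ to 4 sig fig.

I_x ≈ 1.757 × 10⁷ mm⁴

Treat the section as a set of non-overlapping primitives; coordinates are from the bounding-box lower-left.
Flange: 210 × 20, A = 4 200 mm², y = 150 mm, Ī = 140 000 mm⁴.
Web: 24 × 140, A = 3 360 mm², y = 70 mm, Ī = 5 488 000 mm⁴.
Centroid: ȳ = ΣA·y / ΣA = 114.444 mm.
Transfer each piece to the centroidal x-axis using Ī + A·d² with d = y − 114.444:
  flange: d = 35.5556 mm → contributes +5 449 630 mm⁴
  web: d = -44.4444 mm → contributes +12 125 037 mm⁴
Total I = 17 574 667 mm⁴.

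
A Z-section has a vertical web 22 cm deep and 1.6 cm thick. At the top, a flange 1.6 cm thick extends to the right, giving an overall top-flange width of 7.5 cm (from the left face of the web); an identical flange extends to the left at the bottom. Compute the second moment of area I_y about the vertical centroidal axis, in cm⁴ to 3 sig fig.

I_y ≈ 328 cm⁴

Break the section into simple shapes (no overlaps), measuring from the bottom-left corner of the bounding box.
Web: 1.6 × 22, A = 35.2 cm², x = 6.7 cm, Ī = 7.5093 cm⁴.
Top flange (beyond web): 5.9 × 1.6, A = 9.44 cm², x = 10.45 cm, Ī = 27.384 cm⁴.
Bottom flange (beyond web): 5.9 × 1.6, A = 9.44 cm², x = 2.95 cm, Ī = 27.384 cm⁴.
Centroid: x̄ = ΣA·x / ΣA = 6.7 cm.
Transfer each piece to the vertical centroidal axis using Ī + A·d² with d = x − 6.7:
  web: d = 0 cm → contributes +7.5093 cm⁴
  top flange (beyond web): d = 3.75 cm → contributes +160.13 cm⁴
  bottom flange (beyond web): d = -3.75 cm → contributes +160.13 cm⁴
Total I = 327.78 cm⁴.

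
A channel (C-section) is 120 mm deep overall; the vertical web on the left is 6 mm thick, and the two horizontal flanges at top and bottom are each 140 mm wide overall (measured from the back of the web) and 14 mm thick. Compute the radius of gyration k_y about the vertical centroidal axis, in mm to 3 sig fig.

Split into non-overlapping primitives; take the origin at the lower-left of the bounding box.
Web: 6 × 120, A = 720 mm², x = 3 mm, Ī = 2 160 mm⁴.
Top flange (beyond web): 134 × 14, A = 1 876 mm², x = 73 mm, Ī = 2 807 121 mm⁴.
Bottom flange (beyond web): 134 × 14, A = 1 876 mm², x = 73 mm, Ī = 2 807 121 mm⁴.
Centroid: x̄ = ΣA·x / ΣA = 61.73 mm.
Transfer each piece to the vertical centroidal axis using Ī + A·d² with d = x − 61.73:
  web: d = -58.73 mm → contributes +2 485 583 mm⁴
  top flange (beyond web): d = 11.27 mm → contributes +3 045 403 mm⁴
  bottom flange (beyond web): d = 11.27 mm → contributes +3 045 403 mm⁴
Total I = 8 576 388 mm⁴.
Radius of gyration: k = √(I/A) = √(8 576 388 / 4 472) = 43.793 mm.

k_y ≈ 43.8 mm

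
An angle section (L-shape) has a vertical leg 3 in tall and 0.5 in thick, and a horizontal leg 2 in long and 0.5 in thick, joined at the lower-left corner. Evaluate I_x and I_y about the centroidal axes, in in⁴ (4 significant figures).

I_x ≈ 1.922 in⁴, I_y ≈ 0.6719 in⁴

Treat the section as a set of non-overlapping primitives; coordinates are from the bounding-box lower-left.
Vertical leg: 0.5 × 3, A = 1.5 in², y = 1.5 in, Ī = 1.125 in⁴.
Horizontal leg (remainder): 1.5 × 0.5, A = 0.75 in², y = 0.25 in, Ī = 0.015625 in⁴.
Centroid: ȳ = ΣA·y / ΣA = 1.08333 in.
Transfer each piece to the centroidal x-axis using Ī + A·d² with d = y − 1.08333:
  vertical leg: d = 0.416667 in → contributes +1.38542 in⁴
  horizontal leg (remainder): d = -0.833333 in → contributes +0.536458 in⁴
Total I = 1.92188 in⁴.
For the y-axis: x̄ = 0.583333 in.
Repeating about the centroidal y-axis gives I_y = 0.671875 in⁴.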